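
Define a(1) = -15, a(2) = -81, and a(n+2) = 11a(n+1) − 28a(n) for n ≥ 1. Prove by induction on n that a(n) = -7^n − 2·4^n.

Base cases: a(1) = -15 and -7^1 − 2·4^1 = -15; a(2) = -81 and -7^2 − 2·4^2 = -81.
Assume a(j) = -7^j − 2·4^j for all 1 ≤ j ≤ m, where m ≥ 2.
Then a(m+1) = 11a(m) − 28a(m−1) = 11·(-7^m − 2·4^m) − 28·(-7^{m−1} − 2·4^{m−1}) = -(11·7 − 28)7^{m−1} − 2·(11·4 − 28)4^{m−1} = -49·7^{m−1} − 32·4^{m−1} = -7^{m+1} − 2·4^{m+1}.
Hence a(n) = -7^n − 2·4^n for every n ≥ 1, by strong induction.

a(n) = -7^n − 2·4^n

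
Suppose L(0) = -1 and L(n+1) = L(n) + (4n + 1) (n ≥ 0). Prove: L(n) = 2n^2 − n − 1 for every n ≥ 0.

Base case: L(0) = -1, and 2·0^2 − 0 − 1 = -1.
Assume L(m) = 2m^2 − m − 1.
Then L(m+1) = L(m) + (4m + 1) = (2m^2 − m − 1) + (4m + 1) = 2m^2 + 3m,
and 2·(m+1)^2 − (m+1) − 1 = 2m^2 + 3m.
Hence L(n) = 2n^2 − n − 1 for every n ≥ 0, by induction.

L(n) = 2n^2 − n − 1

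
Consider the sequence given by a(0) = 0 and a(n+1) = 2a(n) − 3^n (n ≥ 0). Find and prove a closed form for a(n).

Claim: a(n) = 2^n − 3^n.

Base case: a(0) = 0, and 2^0 − 3^0 = 1 − 1 = 0.
Assume a(m) = 2^m − 3^m for some m ≥ 0.
Then a(m+1) = 2a(m) − 3^m = 2·(2^m − 3^m) − 3^m = 2^{m+1} − 2·3^m − 3^m = 2^{m+1} − 3·3^m = 2^{m+1} − 3^{m+1}.
Hence a(n) = 2^n − 3^n for every n ≥ 0, by induction.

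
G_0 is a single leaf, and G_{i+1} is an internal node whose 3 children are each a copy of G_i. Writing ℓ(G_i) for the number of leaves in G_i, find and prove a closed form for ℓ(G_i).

Claim: ℓ(G_i) = 3^i.

Base case: ℓ(G_0) = 1, and 3^0 = 1.
Assume ℓ(G_m) = 3^m.
Then ℓ(G_{m+1}) = 3·ℓ(G_m) = 3·3^m = 3^{m+1}.
Hence ℓ(G_i) = 3^i for every i ≥ 0, by induction.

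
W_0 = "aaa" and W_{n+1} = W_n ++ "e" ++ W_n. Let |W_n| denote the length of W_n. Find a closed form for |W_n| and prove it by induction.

Claim: |W_n| = 2^{n+2} − 1.

Base case: |W_0| = 3, and 2^{0+2} − 1 = 3.
Assume |W_k| = 2^{k+2} − 1.
Then |W_{k+1}| = |W_k| + 1 + |W_k| = 2|W_k| + 1 = 2(2^{k+2} − 1) + 1 = 2^{k+3} − 2 + 1 = 2^{k+3} − 1.
This completes the inductive step, so |W_n| = 2^{n+2} − 1 for all n ≥ 0.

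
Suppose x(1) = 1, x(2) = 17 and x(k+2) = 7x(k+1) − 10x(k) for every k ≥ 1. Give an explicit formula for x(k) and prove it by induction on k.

Claim: x(k) = 5^k − 2·2^k.

Base cases: x(1) = 1 and 5^1 − 2·2^1 = 1; x(2) = 17 and 5^2 − 2·2^2 = 17.
Assume x(j) = 5^j − 2·2^j for all 1 ≤ j ≤ m, where m ≥ 2.
Then x(m+1) = 7x(m) − 10x(m−1) = 7·(5^m − 2·2^m) − 10·(5^{m−1} − 2·2^{m−1}) = (7·5 − 10)5^{m−1} − 2·(7·2 − 10)2^{m−1} = 25·5^{m−1} − 8·2^{m−1} = 5^{m+1} − 2·2^{m+1}.
Hence x(k) = 5^k − 2·2^k for every k ≥ 1, by strong induction.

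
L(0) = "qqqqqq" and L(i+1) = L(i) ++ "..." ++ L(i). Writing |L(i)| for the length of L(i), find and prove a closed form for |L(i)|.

Claim: |L(i)| = 9·2^i − 3.

Base case: |L(0)| = 6, and 9·2^0 − 3 = 6.
Assume |L(m)| = 9·2^m − 3.
Then |L(m+1)| = |L(m)| + 3 + |L(m)| = 2|L(m)| + 3 = 2(9·2^m − 3) + 3 = 9·2^{m+1} − 6 + 3 = 9·2^{m+1} − 3.
By induction, |L(i)| = 9·2^i − 3 for all i ≥ 0.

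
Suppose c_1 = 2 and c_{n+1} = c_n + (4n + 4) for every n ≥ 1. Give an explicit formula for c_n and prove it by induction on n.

Claim: c_n = 2n^2 + 2n − 2.

Base case: c_1 = 2, and 2·1^2 + 2·1 − 2 = 2.
Assume c_k = 2k^2 + 2k − 2.
Then c_{k+1} = c_k + (4k + 4) = (2k^2 + 2k − 2) + (4k + 4) = 2k^2 + 6k + 2,
and 2·(k+1)^2 + 2·(k+1) − 2 = 2k^2 + 6k + 2.
Hence c_n = 2n^2 + 2n − 2 for every n ≥ 1, by induction.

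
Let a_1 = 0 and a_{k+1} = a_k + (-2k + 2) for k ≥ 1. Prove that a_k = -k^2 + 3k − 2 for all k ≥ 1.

Base case: a_1 = 0, and -1^2 + 3·1 − 2 = 0.
Assume a_j = -j^2 + 3j − 2.
Then a_{j+1} = a_j + (-2j + 2) = (-j^2 + 3j − 2) + (-2j + 2) = -j^2 + j,
and -(j+1)^2 + 3·(j+1) − 2 = -j^2 + j.
This completes the inductive step, so a_k = -k^2 + 3k − 2 for all k ≥ 1.

a_k = -k^2 + 3k − 2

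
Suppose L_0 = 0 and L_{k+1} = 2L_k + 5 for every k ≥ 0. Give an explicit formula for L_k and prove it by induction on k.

Claim: L_k = 5·2^k − 5.

Base case: L_0 = 0, and 5·2^0 − 5 = 5 − 5 = 0.
Assume L_j = 5·2^j − 5 for some j ≥ 0.
Then L_{j+1} = 2L_j + 5 = 2·(5·2^j − 5) + 5 = 10·2^j − 10 + 5 = 5·2^{j+1} − 5.
This completes the inductive step, so L_k = 5·2^k − 5 for all k ≥ 0.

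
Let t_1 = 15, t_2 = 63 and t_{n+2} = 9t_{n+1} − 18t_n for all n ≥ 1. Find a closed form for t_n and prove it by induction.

Claim: t_n = 3·3^n + 6^n.

Base cases: t_1 = 15 and 3·3^1 + 6^1 = 15; t_2 = 63 and 3·3^2 + 6^2 = 63.
Assume t_j = 3·3^j + 6^j for all 1 ≤ j ≤ k, where k ≥ 2.
Then t_{k+1} = 9t_k − 18t_{k−1} = 9·(3·3^k + 6^k) − 18·(3·3^{k−1} + 6^{k−1}) = 3·(9·3 − 18)3^{k−1} + (9·6 − 18)6^{k−1} = 27·3^{k−1} + 36·6^{k−1} = 3·3^{k+1} + 6^{k+1}.
So the formula holds for k+1, and by strong induction t_n = 3·3^n + 6^n for all n ≥ 1.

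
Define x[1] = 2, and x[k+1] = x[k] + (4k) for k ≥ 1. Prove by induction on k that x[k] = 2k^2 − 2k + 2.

Base case: x[1] = 2, and 2·1^2 − 2·1 + 2 = 2.
Assume x[m] = 2m^2 − 2m + 2.
Then x[m+1] = x[m] + (4m) = (2m^2 − 2m + 2) + (4m) = 2m^2 + 2m + 2,
and 2·(m+1)^2 − 2·(m+1) + 2 = 2m^2 + 2m + 2.
This completes the inductive step, so x[k] = 2k^2 − 2k + 2 for all k ≥ 1.

x[k] = 2k^2 − 2k + 2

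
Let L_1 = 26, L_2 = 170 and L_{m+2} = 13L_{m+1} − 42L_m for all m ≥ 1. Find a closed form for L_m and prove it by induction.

Claim: L_m = 2·6^m + 2·7^m.

Base cases: L_1 = 26 and 2·6^1 + 2·7^1 = 26; L_2 = 170 and 2·6^2 + 2·7^2 = 170.
Assume L_j = 2·6^j + 2·7^j for all 1 ≤ j ≤ k, where k ≥ 2.
Then L_{k+1} = 13L_k − 42L_{k−1} = 13·(2·6^k + 2·7^k) − 42·(2·6^{k−1} + 2·7^{k−1}) = 2·(13·6 − 42)6^{k−1} + 2·(13·7 − 42)7^{k−1} = 72·6^{k−1} + 98·7^{k−1} = 2·6^{k+1} + 2·7^{k+1}.
Hence L_m = 2·6^m + 2·7^m for every m ≥ 1, by strong induction.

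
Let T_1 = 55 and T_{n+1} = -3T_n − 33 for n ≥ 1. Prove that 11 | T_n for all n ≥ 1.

Base case: T_1 = 55 = 11·5, so 11 | T_1.
Assume 11 | T_j, so T_j = 11t for some integer t.
Then T_{j+1} = -3T_j − 33 = -3·(11t) − 33 = 11(-3t − 3), so 11 | T_{j+1}.
This completes the inductive step, so 11 | T_n for all n ≥ 1.

11 | T_n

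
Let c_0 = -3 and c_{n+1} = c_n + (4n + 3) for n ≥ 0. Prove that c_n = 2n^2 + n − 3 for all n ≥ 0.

Base case: c_0 = -3, and 2·0^2 + 0 − 3 = -3.
Assume c_k = 2k^2 + k − 3.
Then c_{k+1} = c_k + (4k + 3) = (2k^2 + k − 3) + (4k + 3) = 2k^2 + 5k,
and 2·(k+1)^2 + (k+1) − 3 = 2k^2 + 5k.
This completes the inductive step, so c_n = 2n^2 + n − 3 for all n ≥ 0.

c_n = 2n^2 + n − 3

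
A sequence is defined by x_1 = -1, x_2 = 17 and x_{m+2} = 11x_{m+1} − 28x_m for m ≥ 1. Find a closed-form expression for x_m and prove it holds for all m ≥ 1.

Claim: x_m = 7^m − 2·4^m.

Base cases: x_1 = -1 and 7^1 − 2·4^1 = -1; x_2 = 17 and 7^2 − 2·4^2 = 17.
Assume x_j = 7^j − 2·4^j for all 1 ≤ j ≤ r, where r ≥ 2.
Then x_{r+1} = 11x_r − 28x_{r−1} = 11·(7^r − 2·4^r) − 28·(7^{r−1} − 2·4^{r−1}) = (11·7 − 28)7^{r−1} − 2·(11·4 − 28)4^{r−1} = 49·7^{r−1} − 32·4^{r−1} = 7^{r+1} − 2·4^{r+1}.
Hence x_m = 7^m − 2·4^m for every m ≥ 1, by strong induction.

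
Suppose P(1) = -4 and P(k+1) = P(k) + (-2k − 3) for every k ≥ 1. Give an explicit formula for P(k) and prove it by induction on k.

Claim: P(k) = -k^2 − 2k − 1.

Base case: P(1) = -4, and -1^2 − 2·1 − 1 = -4.
Assume P(j) = -j^2 − 2j − 1.
Then P(j+1) = P(j) + (-2j − 3) = (-j^2 − 2j − 1) + (-2j − 3) = -j^2 − 4j − 4,
and -(j+1)^2 − 2·(j+1) − 1 = -j^2 − 4j − 4.
By induction, P(k) = -k^2 − 2k − 1 for all k ≥ 1.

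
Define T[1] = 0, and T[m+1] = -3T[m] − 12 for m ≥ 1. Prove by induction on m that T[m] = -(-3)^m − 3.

Base case: T[1] = 0, and -(-3)^1 − 3 = 3 − 3 = 0.
Assume T[j] = -(-3)^j − 3 for some j ≥ 1.
Then T[j+1] = -3T[j] − 12 = -3·(-(-3)^j − 3) − 12 = 3·(-3)^j + 9 − 12 = -(-3)^{j+1} − 3.
This completes the inductive step, so T[m] = -(-3)^m − 3 for all m ≥ 1.

T[m] = -(-3)^m − 3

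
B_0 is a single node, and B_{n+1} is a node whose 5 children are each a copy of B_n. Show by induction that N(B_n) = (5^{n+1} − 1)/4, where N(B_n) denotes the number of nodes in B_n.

Base case: N(B_0) = 1, and (5^{0+1} − 1)/4 = 1.
Assume N(B_k) = (5^{k+1} − 1)/4.
Then N(B_{k+1}) = 1 + 5N(B_k) = 1 + 5·(5^{k+1} − 1)/4 = 1 + (5^{k+2} − 5)/4 = (4 + 5^{k+2} − 5)/4 = (5^{k+2} − 1)/4.
By induction, N(B_n) = (5^{n+1} − 1)/4 for all n ≥ 0.

N(B_n) = (5^{n+1} − 1)/4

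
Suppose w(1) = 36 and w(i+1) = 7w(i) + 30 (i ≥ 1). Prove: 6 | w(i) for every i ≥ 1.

Base case: w(1) = 36 = 6·6, so 6 | w(1).
Assume 6 | w(r), so w(r) = 6t for some integer t.
Then w(r+1) = 7w(r) + 30 = 7·(6t) + 30 = 6(7t + 5), so 6 | w(r+1).
So the property holds for r+1, and by induction 6 | w(i) for all i ≥ 1.

6 | w(i)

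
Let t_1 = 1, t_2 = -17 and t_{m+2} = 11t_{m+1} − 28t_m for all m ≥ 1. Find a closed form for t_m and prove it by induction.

Claim: t_m = 2·4^m − 7^m.

Base cases: t_1 = 1 and 2·4^1 − 7^1 = 1; t_2 = -17 and 2·4^2 − 7^2 = -17.
Assume t_i = 2·4^i − 7^i for all 1 ≤ i ≤ j, where j ≥ 2.
Then t_{j+1} = 11t_j − 28t_{j−1} = 11·(2·4^j − 7^j) − 28·(2·4^{j−1} − 7^{j−1}) = 2·(11·4 − 28)4^{j−1} − (11·7 − 28)7^{j−1} = 32·4^{j−1} − 49·7^{j−1} = 2·4^{j+1} − 7^{j+1}.
Hence t_m = 2·4^m − 7^m for every m ≥ 1, by strong induction.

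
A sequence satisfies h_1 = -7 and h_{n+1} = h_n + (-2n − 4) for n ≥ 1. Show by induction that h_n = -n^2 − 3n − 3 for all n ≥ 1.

Base case: h_1 = -7, and -1^2 − 3·1 − 3 = -7.
Assume h_k = -k^2 − 3k − 3.
Then h_{k+1} = h_k + (-2k − 4) = (-k^2 − 3k − 3) + (-2k − 4) = -k^2 − 5k − 7,
and -(k+1)^2 − 3·(k+1) − 3 = -k^2 − 5k − 7.
By induction, h_n = -n^2 − 3n − 3 for all n ≥ 1.

h_n = -n^2 − 3n − 3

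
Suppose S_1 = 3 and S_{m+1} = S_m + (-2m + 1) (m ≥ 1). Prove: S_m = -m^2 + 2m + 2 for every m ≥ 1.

Base case: S_1 = 3, and -1^2 + 2·1 + 2 = 3.
Assume S_k = -k^2 + 2k + 2.
Then S_{k+1} = S_k + (-2k + 1) = (-k^2 + 2k + 2) + (-2k + 1) = -k^2 + 3,
and -(k+1)^2 + 2·(k+1) + 2 = -k^2 + 3.
Hence S_m = -m^2 + 2m + 2 for every m ≥ 1, by induction.

S_m = -m^2 + 2m + 2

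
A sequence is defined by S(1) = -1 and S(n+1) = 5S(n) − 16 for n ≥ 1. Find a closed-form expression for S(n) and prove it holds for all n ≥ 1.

Claim: S(n) = -5^n + 4.

Base case: S(1) = -1, and -5^1 + 4 = -5 + 4 = -1.
Assume S(m) = -5^m + 4 for some m ≥ 1.
Then S(m+1) = 5S(m) − 16 = 5·(-5^m + 4) − 16 = -5^{m+1} + 20 − 16 = -5^{m+1} + 4.
By induction, S(n) = -5^n + 4 for all n ≥ 1.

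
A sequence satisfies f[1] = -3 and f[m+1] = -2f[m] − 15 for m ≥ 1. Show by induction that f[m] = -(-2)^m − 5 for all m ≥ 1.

Base case: f[1] = -3, and -(-2)^1 − 5 = 2 − 5 = -3.
Assume f[j] = -(-2)^j − 5 for some j ≥ 1.
Then f[j+1] = -2f[j] − 15 = -2·(-(-2)^j − 5) − 15 = 2·(-2)^j + 10 − 15 = -(-2)^{j+1} − 5.
This completes the inductive step, so f[m] = -(-2)^m − 5 for all m ≥ 1.

f[m] = -(-2)^m − 5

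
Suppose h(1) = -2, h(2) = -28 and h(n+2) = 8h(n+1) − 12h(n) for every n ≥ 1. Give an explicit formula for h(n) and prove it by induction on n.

Claim: h(n) = 2·2^n − 6^n.

Base cases: h(1) = -2 and 2·2^1 − 6^1 = -2; h(2) = -28 and 2·2^2 − 6^2 = -28.
Assume h(j) = 2·2^j − 6^j for all 1 ≤ j ≤ m, where m ≥ 2.
Then h(m+1) = 8h(m) − 12h(m−1) = 8·(2·2^m − 6^m) − 12·(2·2^{m−1} − 6^{m−1}) = 2·(8·2 − 12)2^{m−1} − (8·6 − 12)6^{m−1} = 8·2^{m−1} − 36·6^{m−1} = 2·2^{m+1} − 6^{m+1}.
Hence h(n) = 2·2^n − 6^n for every n ≥ 1, by strong induction.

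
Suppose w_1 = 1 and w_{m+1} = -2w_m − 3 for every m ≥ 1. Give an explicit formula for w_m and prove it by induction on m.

Claim: w_m = -(-2)^m − 1.

Base case: w_1 = 1, and -(-2)^1 − 1 = 2 − 1 = 1.
Assume w_r = -(-2)^r − 1 for some r ≥ 1.
Then w_{r+1} = -2w_r − 3 = -2·(-(-2)^r − 1) − 3 = 2·(-2)^r + 2 − 3 = -(-2)^{r+1} − 1.
This completes the inductive step, so w_m = -(-2)^m − 1 for all m ≥ 1.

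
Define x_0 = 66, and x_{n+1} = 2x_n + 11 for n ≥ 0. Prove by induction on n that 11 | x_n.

Base case: x_0 = 66 = 11·6, so 11 | x_0.
Assume 11 | x_j, so x_j = 11t for some integer t.
Then x_{j+1} = 2x_j + 11 = 2·(11t) + 11 = 11(2t + 1), so 11 | x_{j+1}.
This completes the inductive step, so 11 | x_n for all n ≥ 0.

11 | x_n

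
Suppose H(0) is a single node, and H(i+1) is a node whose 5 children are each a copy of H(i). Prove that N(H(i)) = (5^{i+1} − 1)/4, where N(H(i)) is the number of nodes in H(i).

Base case: N(H(0)) = 1, and (5^{0+1} − 1)/4 = 1.
Assume N(H(m)) = (5^{m+1} − 1)/4.
Then N(H(m+1)) = 1 + 5N(H(m)) = 1 + 5·(5^{m+1} − 1)/4 = 1 + (5^{m+2} − 5)/4 = (4 + 5^{m+2} − 5)/4 = (5^{m+2} − 1)/4.
This completes the inductive step, so N(H(i)) = (5^{i+1} − 1)/4 for all i ≥ 0.

N(H(i)) = (5^{i+1} − 1)/4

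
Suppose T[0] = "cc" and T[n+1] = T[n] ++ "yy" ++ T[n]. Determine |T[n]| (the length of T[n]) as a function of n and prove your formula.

Claim: |T[n]| = 2^{n+2} − 2.

Base case: |T[0]| = 2, and 2^{0+2} − 2 = 2.
Assume |T[m]| = 2^{m+2} − 2.
Then |T[m+1]| = |T[m]| + 2 + |T[m]| = 2|T[m]| + 2 = 2(2^{m+2} − 2) + 2 = 2^{m+3} − 4 + 2 = 2^{m+3} − 2.
Hence |T[n]| = 2^{n+2} − 2 for every n ≥ 0, by induction.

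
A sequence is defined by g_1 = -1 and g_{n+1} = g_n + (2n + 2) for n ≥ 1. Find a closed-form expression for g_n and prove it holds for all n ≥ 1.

Claim: g_n = n^2 + n − 3.

Base case: g_1 = -1, and 1^2 + 1 − 3 = -1.
Assume g_m = m^2 + m − 3.
Then g_{m+1} = g_m + (2m + 2) = (m^2 + m − 3) + (2m + 2) = m^2 + 3m − 1,
and (m+1)^2 + (m+1) − 3 = m^2 + 3m − 1.
Hence g_n = n^2 + n − 3 for every n ≥ 1, by induction.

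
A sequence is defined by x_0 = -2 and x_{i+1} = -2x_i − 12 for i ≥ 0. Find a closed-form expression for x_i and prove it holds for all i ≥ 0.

Claim: x_i = 2·(-2)^i − 4.

Base case: x_0 = -2, and 2·(-2)^0 − 4 = 2 − 4 = -2.
Assume x_j = 2·(-2)^j − 4 for some j ≥ 0.
Then x_{j+1} = -2x_j − 12 = -2·(2·(-2)^j − 4) − 12 = -4·(-2)^j + 8 − 12 = 2·(-2)^{j+1} − 4.
This completes the inductive step, so x_i = 2·(-2)^i − 4 for all i ≥ 0.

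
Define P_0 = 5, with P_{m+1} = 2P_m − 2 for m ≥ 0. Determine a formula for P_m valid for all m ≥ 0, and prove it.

Claim: P_m = 3·2^m + 2.

Base case: P_0 = 5, and 3·2^0 + 2 = 3 + 2 = 5.
Assume P_k = 3·2^k + 2 for some k ≥ 0.
Then P_{k+1} = 2P_k − 2 = 2·(3·2^k + 2) − 2 = 6·2^k + 4 − 2 = 3·2^{k+1} + 2.
So the formula holds for k+1, and by induction P_m = 3·2^m + 2 for all m ≥ 0.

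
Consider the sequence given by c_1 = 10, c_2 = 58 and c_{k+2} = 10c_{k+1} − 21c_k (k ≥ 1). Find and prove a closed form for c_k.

Claim: c_k = 7^k + 3^k.

Base cases: c_1 = 10 and 7^1 + 3^1 = 10; c_2 = 58 and 7^2 + 3^2 = 58.
Assume c_j = 7^j + 3^j for all 1 ≤ j ≤ m, where m ≥ 2.
Then c_{m+1} = 10c_m − 21c_{m−1} = 10·(7^m + 3^m) − 21·(7^{m−1} + 3^{m−1}) = (10·7 − 21)7^{m−1} + (10·3 − 21)3^{m−1} = 49·7^{m−1} + 9·3^{m−1} = 7^{m+1} + 3^{m+1}.
So the formula holds for m+1, and by strong induction c_k = 7^k + 3^k for all k ≥ 1.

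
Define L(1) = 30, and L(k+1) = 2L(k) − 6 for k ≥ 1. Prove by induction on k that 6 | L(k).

Base case: L(1) = 30 = 6·5, so 6 | L(1).
Assume 6 | L(j), so L(j) = 6t for some integer t.
Then L(j+1) = 2L(j) − 6 = 2·(6t) − 6 = 6(2t − 1), so 6 | L(j+1).
By induction, 6 | L(k) for all k ≥ 1.

6 | L(k)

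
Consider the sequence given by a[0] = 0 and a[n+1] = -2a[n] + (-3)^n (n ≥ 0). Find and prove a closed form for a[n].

Claim: a[n] = (-2)^n − (-3)^n.

Base case: a[0] = 0, and (-2)^0 − (-3)^0 = 1 − 1 = 0.
Assume a[m] = (-2)^m − (-3)^m for some m ≥ 0.
Then a[m+1] = -2a[m] + (-3)^m = -2·((-2)^m − (-3)^m) + (-3)^m = (-2)^{m+1} + 2·(-3)^m + (-3)^m = (-2)^{m+1} + 3·(-3)^m = (-2)^{m+1} − (-3)^{m+1}.
This completes the inductive step, so a[n] = (-2)^n − (-3)^n for all n ≥ 0.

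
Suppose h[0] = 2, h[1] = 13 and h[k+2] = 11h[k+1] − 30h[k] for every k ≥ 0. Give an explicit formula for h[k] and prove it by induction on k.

Claim: h[k] = 3·6^k − 5^k.

Base cases: h[0] = 2 and 3·6^0 − 5^0 = 2; h[1] = 13 and 3·6^1 − 5^1 = 13.
Assume h[i] = 3·6^i − 5^i for all 0 ≤ i ≤ j, where j ≥ 1.
Then h[j+1] = 11h[j] − 30h[j−1] = 11·(3·6^j − 5^j) − 30·(3·6^{j−1} − 5^{j−1}) = 3·(11·6 − 30)6^{j−1} − (11·5 − 30)5^{j−1} = 108·6^{j−1} − 25·5^{j−1} = 3·6^{j+1} − 5^{j+1}.
This completes the inductive step, so h[k] = 3·6^k − 5^k for all k ≥ 0.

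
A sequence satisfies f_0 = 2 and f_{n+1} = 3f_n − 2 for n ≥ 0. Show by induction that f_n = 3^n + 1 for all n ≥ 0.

Base case: f_0 = 2, and 3^0 + 1 = 1 + 1 = 2.
Assume f_k = 3^k + 1 for some k ≥ 0.
Then f_{k+1} = 3f_k − 2 = 3·(3^k + 1) − 2 = 3^{k+1} + 3 − 2 = 3^{k+1} + 1.
By induction, f_n = 3^n + 1 for all n ≥ 0.

f_n = 3^n + 1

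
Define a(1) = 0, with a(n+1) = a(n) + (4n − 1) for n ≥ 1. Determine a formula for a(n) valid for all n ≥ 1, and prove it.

Claim: a(n) = 2n^2 − 3n + 1.

Base case: a(1) = 0, and 2·1^2 − 3·1 + 1 = 0.
Assume a(k) = 2k^2 − 3k + 1.
Then a(k+1) = a(k) + (4k − 1) = (2k^2 − 3k + 1) + (4k − 1) = 2k^2 + k,
and 2·(k+1)^2 − 3·(k+1) + 1 = 2k^2 + k.
By induction, a(n) = 2n^2 − 3n + 1 for all n ≥ 1.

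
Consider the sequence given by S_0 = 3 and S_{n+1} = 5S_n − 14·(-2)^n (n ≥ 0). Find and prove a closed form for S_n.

Claim: S_n = 5^n + 2·(-2)^n.

Base case: S_0 = 3, and 5^0 + 2·(-2)^0 = 1 + 2 = 3.
Assume S_m = 5^m + 2·(-2)^m for some m ≥ 0.
Then S_{m+1} = 5S_m − 14·(-2)^m = 5·(5^m + 2·(-2)^m) − 14·(-2)^m = 5^{m+1} + 10·(-2)^m − 14·(-2)^m = 5^{m+1} − 4·(-2)^m = 5^{m+1} + 2·(-2)^{m+1}.
By induction, S_n = 5^n + 2·(-2)^n for all n ≥ 0.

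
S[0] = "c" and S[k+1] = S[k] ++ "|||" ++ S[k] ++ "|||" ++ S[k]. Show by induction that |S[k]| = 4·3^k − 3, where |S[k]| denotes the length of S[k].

Base case: |S[0]| = 1, and 4·3^0 − 3 = 1.
Assume |S[m]| = 4·3^m − 3.
Then |S[m+1]| = 3|S[m]| + 6 = 3(4·3^m − 3) + 6 = 4·3^{m+1} − 9 + 6 = 4·3^{m+1} − 3.
Hence |S[k]| = 4·3^k − 3 for every k ≥ 0, by induction.

|S[k]| = 4·3^k − 3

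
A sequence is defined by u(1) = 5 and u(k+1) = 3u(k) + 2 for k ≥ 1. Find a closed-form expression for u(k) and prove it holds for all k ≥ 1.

Claim: u(k) = 2·3^k − 1.

Base case: u(1) = 5, and 2·3^1 − 1 = 6 − 1 = 5.
Assume u(r) = 2·3^r − 1 for some r ≥ 1.
Then u(r+1) = 3u(r) + 2 = 3·(2·3^r − 1) + 2 = 6·3^r − 3 + 2 = 2·3^{r+1} − 1.
By induction, u(k) = 2·3^k − 1 for all k ≥ 1.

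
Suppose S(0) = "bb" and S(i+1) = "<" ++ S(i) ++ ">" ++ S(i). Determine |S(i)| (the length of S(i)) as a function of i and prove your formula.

Claim: |S(i)| = 2^{i+2} − 2.

Base case: |S(0)| = 2, and 2^{0+2} − 2 = 2.
Assume |S(k)| = 2^{k+2} − 2.
Then |S(k+1)| = 1 + |S(k)| + 1 + |S(k)| = 2|S(k)| + 2 = 2(2^{k+2} − 2) + 2 = 2^{k+3} − 4 + 2 = 2^{k+3} − 2.
This completes the inductive step, so |S(i)| = 2^{i+2} − 2 for all i ≥ 0.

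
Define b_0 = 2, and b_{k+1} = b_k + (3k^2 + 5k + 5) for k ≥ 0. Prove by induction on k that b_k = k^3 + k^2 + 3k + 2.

Base case: b_0 = 2, and 0^3 + 0^2 + 3·0 + 2 = 2.
Assume b_m = m^3 + m^2 + 3m + 2.
Then b_{m+1} = b_m + (3m^2 + 5m + 5) = (m^3 + m^2 + 3m + 2) + (3m^2 + 5m + 5) = m^3 + 4m^2 + 8m + 7,
and (m+1)^3 + (m+1)^2 + 3·(m+1) + 2 = m^3 + 4m^2 + 8m + 7.
This completes the inductive step, so b_k = k^3 + k^2 + 3k + 2 for all k ≥ 0.

b_k = k^3 + k^2 + 3k + 2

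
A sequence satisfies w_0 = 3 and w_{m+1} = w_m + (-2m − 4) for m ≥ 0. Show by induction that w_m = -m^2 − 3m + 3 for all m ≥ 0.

Base case: w_0 = 3, and -0^2 − 3·0 + 3 = 3.
Assume w_k = -k^2 − 3k + 3.
Then w_{k+1} = w_k + (-2k − 4) = (-k^2 − 3k + 3) + (-2k − 4) = -k^2 − 5k − 1,
and -(k+1)^2 − 3·(k+1) + 3 = -k^2 − 5k − 1.
By induction, w_m = -m^2 − 3m + 3 for all m ≥ 0.

w_m = -m^2 − 3m + 3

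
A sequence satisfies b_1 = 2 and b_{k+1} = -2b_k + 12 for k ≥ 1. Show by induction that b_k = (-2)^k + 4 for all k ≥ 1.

Base case: b_1 = 2, and (-2)^1 + 4 = -2 + 4 = 2.
Assume b_m = (-2)^m + 4 for some m ≥ 1.
Then b_{m+1} = -2b_m + 12 = -2·((-2)^m + 4) + 12 = -2·(-2)^m − 8 + 12 = (-2)^{m+1} + 4.
So the formula holds for m+1, and by induction b_k = (-2)^k + 4 for all k ≥ 1.

b_k = (-2)^k + 4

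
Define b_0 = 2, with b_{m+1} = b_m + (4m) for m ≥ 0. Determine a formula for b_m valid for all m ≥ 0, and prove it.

Claim: b_m = 2m^2 − 2m + 2.

Base case: b_0 = 2, and 2·0^2 − 2·0 + 2 = 2.
Assume b_k = 2k^2 − 2k + 2.
Then b_{k+1} = b_k + (4k) = (2k^2 − 2k + 2) + (4k) = 2k^2 + 2k + 2,
and 2·(k+1)^2 − 2·(k+1) + 2 = 2k^2 + 2k + 2.
This completes the inductive step, so b_m = 2m^2 − 2m + 2 for all m ≥ 0.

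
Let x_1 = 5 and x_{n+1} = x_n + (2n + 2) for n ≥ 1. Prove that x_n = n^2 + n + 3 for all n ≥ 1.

Base case: x_1 = 5, and 1^2 + 1 + 3 = 5.
Assume x_j = j^2 + j + 3.
Then x_{j+1} = x_j + (2j + 2) = (j^2 + j + 3) + (2j + 2) = j^2 + 3j + 5,
and (j+1)^2 + (j+1) + 3 = j^2 + 3j + 5.
This completes the inductive step, so x_n = n^2 + n + 3 for all n ≥ 1.

x_n = n^2 + n + 3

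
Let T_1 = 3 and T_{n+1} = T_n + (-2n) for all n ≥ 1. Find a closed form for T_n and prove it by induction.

Claim: T_n = -n^2 + n + 3.

Base case: T_1 = 3, and -1^2 + 1 + 3 = 3.
Assume T_j = -j^2 + j + 3.
Then T_{j+1} = T_j + (-2j) = (-j^2 + j + 3) + (-2j) = -j^2 − j + 3,
and -(j+1)^2 + (j+1) + 3 = -j^2 − j + 3.
This completes the inductive step, so T_n = -n^2 + n + 3 for all n ≥ 1.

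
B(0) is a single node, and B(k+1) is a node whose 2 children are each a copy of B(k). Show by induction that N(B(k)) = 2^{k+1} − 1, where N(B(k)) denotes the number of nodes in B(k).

Base case: N(B(0)) = 1, and 2^{0+1} − 1 = 1.
Assume N(B(j)) = 2^{j+1} − 1.
Then N(B(j+1)) = 1 + 2N(B(j)) = 1 + 2(2^{j+1} − 1) = 2^{j+2} − 2 + 1 = 2^{j+2} − 1.
So the formula holds for j+1, and by induction N(B(k)) = 2^{k+1} − 1 for all k ≥ 0.

N(B(k)) = 2^{k+1} − 1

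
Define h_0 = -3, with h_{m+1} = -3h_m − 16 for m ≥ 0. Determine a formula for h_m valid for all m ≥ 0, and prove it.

Claim: h_m = (-3)^m − 4.

Base case: h_0 = -3, and (-3)^0 − 4 = 1 − 4 = -3.
Assume h_r = (-3)^r − 4 for some r ≥ 0.
Then h_{r+1} = -3h_r − 16 = -3·((-3)^r − 4) − 16 = -3·(-3)^r + 12 − 16 = (-3)^{r+1} − 4.
This completes the inductive step, so h_m = (-3)^m − 4 for all m ≥ 0.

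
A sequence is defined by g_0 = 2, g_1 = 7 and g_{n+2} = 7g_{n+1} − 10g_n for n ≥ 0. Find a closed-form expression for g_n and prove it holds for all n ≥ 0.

Claim: g_n = 5^n + 2^n.

Base cases: g_0 = 2 and 5^0 + 2^0 = 2; g_1 = 7 and 5^1 + 2^1 = 7.
Assume g_j = 5^j + 2^j for all 0 ≤ j ≤ k, where k ≥ 1.
Then g_{k+1} = 7g_k − 10g_{k−1} = 7·(5^k + 2^k) − 10·(5^{k−1} + 2^{k−1}) = (7·5 − 10)5^{k−1} + (7·2 − 10)2^{k−1} = 25·5^{k−1} + 4·2^{k−1} = 5^{k+1} + 2^{k+1}.
Hence g_n = 5^n + 2^n for every n ≥ 0, by strong induction.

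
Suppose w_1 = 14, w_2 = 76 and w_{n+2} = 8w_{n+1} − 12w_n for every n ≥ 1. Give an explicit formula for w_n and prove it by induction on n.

Claim: w_n = 2·6^n + 2^n.

Base cases: w_1 = 14 and 2·6^1 + 2^1 = 14; w_2 = 76 and 2·6^2 + 2^2 = 76.
Assume w_j = 2·6^j + 2^j for all 1 ≤ j ≤ k, where k ≥ 2.
Then w_{k+1} = 8w_k − 12w_{k−1} = 8·(2·6^k + 2^k) − 12·(2·6^{k−1} + 2^{k−1}) = 2·(8·6 − 12)6^{k−1} + (8·2 − 12)2^{k−1} = 72·6^{k−1} + 4·2^{k−1} = 2·6^{k+1} + 2^{k+1}.
By strong induction, w_n = 2·6^n + 2^n for all n ≥ 1.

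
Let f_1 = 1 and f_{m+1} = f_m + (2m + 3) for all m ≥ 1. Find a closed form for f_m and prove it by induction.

Claim: f_m = m^2 + 2m − 2.

Base case: f_1 = 1, and 1^2 + 2·1 − 2 = 1.
Assume f_r = r^2 + 2r − 2.
Then f_{r+1} = f_r + (2r + 3) = (r^2 + 2r − 2) + (2r + 3) = r^2 + 4r + 1,
and (r+1)^2 + 2·(r+1) − 2 = r^2 + 4r + 1.
Hence f_m = m^2 + 2m − 2 for every m ≥ 1, by induction.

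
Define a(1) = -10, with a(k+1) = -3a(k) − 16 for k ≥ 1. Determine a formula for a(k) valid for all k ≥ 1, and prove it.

Claim: a(k) = 2·(-3)^k − 4.

Base case: a(1) = -10, and 2·(-3)^1 − 4 = -6 − 4 = -10.
Assume a(r) = 2·(-3)^r − 4 for some r ≥ 1.
Then a(r+1) = -3a(r) − 16 = -3·(2·(-3)^r − 4) − 16 = -6·(-3)^r + 12 − 16 = 2·(-3)^{r+1} − 4.
Hence a(k) = 2·(-3)^k − 4 for every k ≥ 1, by induction.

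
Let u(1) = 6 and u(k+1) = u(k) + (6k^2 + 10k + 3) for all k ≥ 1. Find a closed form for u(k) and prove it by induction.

Claim: u(k) = 2k^3 + 2k^2 − k + 3.

Base case: u(1) = 6, and 2·1^3 + 2·1^2 − 1 + 3 = 6.
Assume u(r) = 2r^3 + 2r^2 − r + 3.
Then u(r+1) = u(r) + (6r^2 + 10r + 3) = (2r^3 + 2r^2 − r + 3) + (6r^2 + 10r + 3) = 2r^3 + 8r^2 + 9r + 6,
and 2·(r+1)^3 + 2·(r+1)^2 − (r+1) + 3 = 2r^3 + 8r^2 + 9r + 6.
This completes the inductive step, so u(k) = 2k^3 + 2k^2 − k + 3 for all k ≥ 1.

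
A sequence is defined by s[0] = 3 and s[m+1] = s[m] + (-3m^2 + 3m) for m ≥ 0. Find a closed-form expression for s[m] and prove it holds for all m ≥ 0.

Claim: s[m] = -m^3 + 3m^2 − 2m + 3.

Base case: s[0] = 3, and -0^3 + 3·0^2 − 2·0 + 3 = 3.
Assume s[r] = -r^3 + 3r^2 − 2r + 3.
Then s[r+1] = s[r] + (-3r^2 + 3r) = (-r^3 + 3r^2 − 2r + 3) + (-3r^2 + 3r) = -r^3 + r + 3,
and -(r+1)^3 + 3·(r+1)^2 − 2·(r+1) + 3 = -r^3 + r + 3.
This completes the inductive step, so s[m] = -m^3 + 3m^2 − 2m + 3 for all m ≥ 0.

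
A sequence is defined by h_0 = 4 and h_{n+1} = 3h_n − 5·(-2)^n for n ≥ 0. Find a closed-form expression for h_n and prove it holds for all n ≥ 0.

Claim: h_n = 3·3^n + (-2)^n.

Base case: h_0 = 4, and 3·3^0 + (-2)^0 = 3 + 1 = 4.
Assume h_r = 3·3^r + (-2)^r for some r ≥ 0.
Then h_{r+1} = 3h_r − 5·(-2)^r = 3·(3·3^r + (-2)^r) − 5·(-2)^r = 3·3^{r+1} + 3·(-2)^r − 5·(-2)^r = 3·3^{r+1} − 2·(-2)^r = 3·3^{r+1} + (-2)^{r+1}.
So the formula holds for r+1, and by induction h_n = 3·3^n + (-2)^n for all n ≥ 0.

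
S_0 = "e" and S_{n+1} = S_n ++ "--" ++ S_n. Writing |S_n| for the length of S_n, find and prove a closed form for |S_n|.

Claim: |S_n| = 3·2^n − 2.

Base case: |S_0| = 1, and 3·2^0 − 2 = 1.
Assume |S_m| = 3·2^m − 2.
Then |S_{m+1}| = |S_m| + 2 + |S_m| = 2|S_m| + 2 = 2(3·2^m − 2) + 2 = 3·2^{m+1} − 4 + 2 = 3·2^{m+1} − 2.
By induction, |S_n| = 3·2^n − 2 for all n ≥ 0.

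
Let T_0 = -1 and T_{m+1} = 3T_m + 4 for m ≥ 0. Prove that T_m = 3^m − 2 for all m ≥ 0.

Base case: T_0 = -1, and 3^0 − 2 = 1 − 2 = -1.
Assume T_r = 3^r − 2 for some r ≥ 0.
Then T_{r+1} = 3T_r + 4 = 3·(3^r − 2) + 4 = 3^{r+1} − 6 + 4 = 3^{r+1} − 2.
By induction, T_m = 3^m − 2 for all m ≥ 0.

T_m = 3^m − 2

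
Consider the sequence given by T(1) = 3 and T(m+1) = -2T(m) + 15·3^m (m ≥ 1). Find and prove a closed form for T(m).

Claim: T(m) = 3·(-2)^m + 3·3^m.

Base case: T(1) = 3, and 3·(-2)^1 + 3·3^1 = -6 + 9 = 3.
Assume T(r) = 3·(-2)^r + 3·3^r for some r ≥ 1.
Then T(r+1) = -2T(r) + 15·3^r = -2·(3·(-2)^r + 3·3^r) + 15·3^r = 3·(-2)^{r+1} − 6·3^r + 15·3^r = 3·(-2)^{r+1} + 9·3^r = 3·(-2)^{r+1} + 3·3^{r+1}.
So the formula holds for r+1, and by induction T(m) = 3·(-2)^m + 3·3^m for all m ≥ 1.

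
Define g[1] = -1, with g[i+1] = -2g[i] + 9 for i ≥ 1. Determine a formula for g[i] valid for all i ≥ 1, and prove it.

Claim: g[i] = 2·(-2)^i + 3.

Base case: g[1] = -1, and 2·(-2)^1 + 3 = -4 + 3 = -1.
Assume g[k] = 2·(-2)^k + 3 for some k ≥ 1.
Then g[k+1] = -2g[k] + 9 = -2·(2·(-2)^k + 3) + 9 = -4·(-2)^k − 6 + 9 = 2·(-2)^{k+1} + 3.
So the formula holds for k+1, and by induction g[i] = 2·(-2)^i + 3 for all i ≥ 1.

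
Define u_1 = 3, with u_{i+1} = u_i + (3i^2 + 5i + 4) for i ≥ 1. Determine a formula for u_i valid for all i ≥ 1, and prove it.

Claim: u_i = i^3 + i^2 + 2i − 1.

Base case: u_1 = 3, and 1^3 + 1^2 + 2·1 − 1 = 3.
Assume u_j = j^3 + j^2 + 2j − 1.
Then u_{j+1} = u_j + (3j^2 + 5j + 4) = (j^3 + j^2 + 2j − 1) + (3j^2 + 5j + 4) = j^3 + 4j^2 + 7j + 3,
and (j+1)^3 + (j+1)^2 + 2·(j+1) − 1 = j^3 + 4j^2 + 7j + 3.
Hence u_i = i^3 + i^2 + 2i − 1 for every i ≥ 1, by induction.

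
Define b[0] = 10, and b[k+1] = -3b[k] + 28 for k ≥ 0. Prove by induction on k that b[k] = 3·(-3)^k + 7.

Base case: b[0] = 10, and 3·(-3)^0 + 7 = 3 + 7 = 10.
Assume b[j] = 3·(-3)^j + 7 for some j ≥ 0.
Then b[j+1] = -3b[j] + 28 = -3·(3·(-3)^j + 7) + 28 = -9·(-3)^j − 21 + 28 = 3·(-3)^{j+1} + 7.
Hence b[k] = 3·(-3)^k + 7 for every k ≥ 0, by induction.

b[k] = 3·(-3)^k + 7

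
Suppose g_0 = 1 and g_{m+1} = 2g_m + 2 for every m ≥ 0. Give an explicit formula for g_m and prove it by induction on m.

Claim: g_m = 3·2^m − 2.

Base case: g_0 = 1, and 3·2^0 − 2 = 3 − 2 = 1.
Assume g_j = 3·2^j − 2 for some j ≥ 0.
Then g_{j+1} = 2g_j + 2 = 2·(3·2^j − 2) + 2 = 6·2^j − 4 + 2 = 3·2^{j+1} − 2.
Hence g_m = 3·2^m − 2 for every m ≥ 0, by induction.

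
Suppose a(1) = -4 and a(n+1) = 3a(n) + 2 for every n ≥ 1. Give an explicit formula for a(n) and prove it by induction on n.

Claim: a(n) = -3^n − 1.

Base case: a(1) = -4, and -3^1 − 1 = -3 − 1 = -4.
Assume a(m) = -3^m − 1 for some m ≥ 1.
Then a(m+1) = 3a(m) + 2 = 3·(-3^m − 1) + 2 = -3^{m+1} − 3 + 2 = -3^{m+1} − 1.
By induction, a(n) = -3^n − 1 for all n ≥ 1.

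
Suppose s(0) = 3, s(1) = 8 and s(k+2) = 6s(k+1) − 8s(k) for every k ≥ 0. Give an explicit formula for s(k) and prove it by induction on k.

Claim: s(k) = 4^k + 2·2^k.

Base cases: s(0) = 3 and 4^0 + 2·2^0 = 3; s(1) = 8 and 4^1 + 2·2^1 = 8.
Assume s(j) = 4^j + 2·2^j for all 0 ≤ j ≤ m, where m ≥ 1.
Then s(m+1) = 6s(m) − 8s(m−1) = 6·(4^m + 2·2^m) − 8·(4^{m−1} + 2·2^{m−1}) = (6·4 − 8)4^{m−1} + 2·(6·2 − 8)2^{m−1} = 16·4^{m−1} + 8·2^{m−1} = 4^{m+1} + 2·2^{m+1}.
By strong induction, s(k) = 4^k + 2·2^k for all k ≥ 0.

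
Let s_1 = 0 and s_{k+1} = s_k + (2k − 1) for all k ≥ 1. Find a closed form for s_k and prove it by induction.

Claim: s_k = k^2 − 2k + 1.

Base case: s_1 = 0, and 1^2 − 2·1 + 1 = 0.
Assume s_m = m^2 − 2m + 1.
Then s_{m+1} = s_m + (2m − 1) = (m^2 − 2m + 1) + (2m − 1) = m^2,
and (m+1)^2 − 2·(m+1) + 1 = m^2.
By induction, s_k = k^2 − 2k + 1 for all k ≥ 1.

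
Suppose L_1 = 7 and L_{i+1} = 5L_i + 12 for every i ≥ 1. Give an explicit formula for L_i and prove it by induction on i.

Claim: L_i = 2·5^i − 3.

Base case: L_1 = 7, and 2·5^1 − 3 = 10 − 3 = 7.
Assume L_j = 2·5^j − 3 for some j ≥ 1.
Then L_{j+1} = 5L_j + 12 = 5·(2·5^j − 3) + 12 = 10·5^j − 15 + 12 = 2·5^{j+1} − 3.
By induction, L_i = 2·5^i − 3 for all i ≥ 1.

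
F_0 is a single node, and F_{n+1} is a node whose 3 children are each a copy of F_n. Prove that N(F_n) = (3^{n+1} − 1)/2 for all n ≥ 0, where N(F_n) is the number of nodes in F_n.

Base case: N(F_0) = 1, and (3^{0+1} − 1)/2 = 1.
Assume N(F_m) = (3^{m+1} − 1)/2.
Then N(F_{m+1}) = 1 + 3N(F_m) = 1 + 3·(3^{m+1} − 1)/2 = 1 + (3^{m+2} − 3)/2 = (2 + 3^{m+2} − 3)/2 = (3^{m+2} − 1)/2.
So the formula holds for m+1, and by induction N(F_n) = (3^{n+1} − 1)/2 for all n ≥ 0.

N(F_n) = (3^{n+1} − 1)/2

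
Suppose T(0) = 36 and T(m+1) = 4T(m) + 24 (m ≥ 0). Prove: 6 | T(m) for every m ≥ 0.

Base case: T(0) = 36 = 6·6, so 6 | T(0).
Assume 6 | T(j), so T(j) = 6t for some integer t.
Then T(j+1) = 4T(j) + 24 = 4·(6t) + 24 = 6(4t + 4), so 6 | T(j+1).
So the property holds for j+1, and by induction 6 | T(m) for all m ≥ 0.

6 | T(m)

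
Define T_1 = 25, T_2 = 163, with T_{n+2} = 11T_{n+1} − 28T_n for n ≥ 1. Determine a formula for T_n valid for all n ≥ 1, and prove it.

Claim: T_n = 3·7^n + 4^n.

Base cases: T_1 = 25 and 3·7^1 + 4^1 = 25; T_2 = 163 and 3·7^2 + 4^2 = 163.
Assume T_j = 3·7^j + 4^j for all 1 ≤ j ≤ k, where k ≥ 2.
Then T_{k+1} = 11T_k − 28T_{k−1} = 11·(3·7^k + 4^k) − 28·(3·7^{k−1} + 4^{k−1}) = 3·(11·7 − 28)7^{k−1} + (11·4 − 28)4^{k−1} = 147·7^{k−1} + 16·4^{k−1} = 3·7^{k+1} + 4^{k+1}.
Hence T_n = 3·7^n + 4^n for every n ≥ 1, by strong induction.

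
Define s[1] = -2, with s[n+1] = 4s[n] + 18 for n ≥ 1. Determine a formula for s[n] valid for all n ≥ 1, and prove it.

Claim: s[n] = 4^n − 6.

Base case: s[1] = -2, and 4^1 − 6 = 4 − 6 = -2.
Assume s[j] = 4^j − 6 for some j ≥ 1.
Then s[j+1] = 4s[j] + 18 = 4·(4^j − 6) + 18 = 4^{j+1} − 24 + 18 = 4^{j+1} − 6.
Hence s[n] = 4^n − 6 for every n ≥ 1, by induction.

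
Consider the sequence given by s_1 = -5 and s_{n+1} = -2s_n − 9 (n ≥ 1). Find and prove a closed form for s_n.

Claim: s_n = (-2)^n − 3.

Base case: s_1 = -5, and (-2)^1 − 3 = -2 − 3 = -5.
Assume s_r = (-2)^r − 3 for some r ≥ 1.
Then s_{r+1} = -2s_r − 9 = -2·((-2)^r − 3) − 9 = -2·(-2)^r + 6 − 9 = (-2)^{r+1} − 3.
So the formula holds for r+1, and by induction s_n = (-2)^n − 3 for all n ≥ 1.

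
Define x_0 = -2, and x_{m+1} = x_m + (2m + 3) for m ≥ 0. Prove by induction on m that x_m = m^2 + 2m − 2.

Base case: x_0 = -2, and 0^2 + 2·0 − 2 = -2.
Assume x_k = k^2 + 2k − 2.
Then x_{k+1} = x_k + (2k + 3) = (k^2 + 2k − 2) + (2k + 3) = k^2 + 4k + 1,
and (k+1)^2 + 2·(k+1) − 2 = k^2 + 4k + 1.
Hence x_m = m^2 + 2m − 2 for every m ≥ 0, by induction.

x_m = m^2 + 2m − 2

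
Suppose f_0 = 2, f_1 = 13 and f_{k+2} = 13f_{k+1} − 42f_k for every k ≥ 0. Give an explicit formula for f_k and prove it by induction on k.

Claim: f_k = 6^k + 7^k.

Base cases: f_0 = 2 and 6^0 + 7^0 = 2; f_1 = 13 and 6^1 + 7^1 = 13.
Assume f_j = 6^j + 7^j for all 0 ≤ j ≤ m, where m ≥ 1.
Then f_{m+1} = 13f_m − 42f_{m−1} = 13·(6^m + 7^m) − 42·(6^{m−1} + 7^{m−1}) = (13·6 − 42)6^{m−1} + (13·7 − 42)7^{m−1} = 36·6^{m−1} + 49·7^{m−1} = 6^{m+1} + 7^{m+1}.
This completes the inductive step, so f_k = 6^k + 7^k for all k ≥ 0.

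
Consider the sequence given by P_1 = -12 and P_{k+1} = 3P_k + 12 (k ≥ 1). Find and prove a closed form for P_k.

Claim: P_k = -2·3^k − 6.

Base case: P_1 = -12, and -2·3^1 − 6 = -6 − 6 = -12.
Assume P_m = -2·3^m − 6 for some m ≥ 1.
Then P_{m+1} = 3P_m + 12 = 3·(-2·3^m − 6) + 12 = -6·3^m − 18 + 12 = -2·3^{m+1} − 6.
This completes the inductive step, so P_k = -2·3^k − 6 for all k ≥ 1.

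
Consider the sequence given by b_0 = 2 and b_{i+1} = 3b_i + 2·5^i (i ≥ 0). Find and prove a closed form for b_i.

Claim: b_i = 3^i + 5^i.

Base case: b_0 = 2, and 3^0 + 5^0 = 1 + 1 = 2.
Assume b_k = 3^k + 5^k for some k ≥ 0.
Then b_{k+1} = 3b_k + 2·5^k = 3·(3^k + 5^k) + 2·5^k = 3^{k+1} + 3·5^k + 2·5^k = 3^{k+1} + 5·5^k = 3^{k+1} + 5^{k+1}.
By induction, b_i = 3^i + 5^i for all i ≥ 0.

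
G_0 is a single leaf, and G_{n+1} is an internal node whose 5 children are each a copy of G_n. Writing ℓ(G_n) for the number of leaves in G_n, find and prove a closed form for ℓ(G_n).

Claim: ℓ(G_n) = 5^n.

Base case: ℓ(G_0) = 1, and 5^0 = 1.
Assume ℓ(G_r) = 5^r.
Then ℓ(G_{r+1}) = 5·ℓ(G_r) = 5·5^r = 5^{r+1}.
This completes the inductive step, so ℓ(G_n) = 5^n for all n ≥ 0.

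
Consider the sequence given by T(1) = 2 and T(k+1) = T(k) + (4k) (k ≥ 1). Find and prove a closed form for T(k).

Claim: T(k) = 2k^2 − 2k + 2.

Base case: T(1) = 2, and 2·1^2 − 2·1 + 2 = 2.
Assume T(m) = 2m^2 − 2m + 2.
Then T(m+1) = T(m) + (4m) = (2m^2 − 2m + 2) + (4m) = 2m^2 + 2m + 2,
and 2·(m+1)^2 − 2·(m+1) + 2 = 2m^2 + 2m + 2.
This completes the inductive step, so T(k) = 2k^2 − 2k + 2 for all k ≥ 1.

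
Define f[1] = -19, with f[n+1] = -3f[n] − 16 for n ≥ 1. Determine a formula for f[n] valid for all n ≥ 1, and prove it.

Claim: f[n] = 5·(-3)^n − 4.

Base case: f[1] = -19, and 5·(-3)^1 − 4 = -15 − 4 = -19.
Assume f[j] = 5·(-3)^j − 4 for some j ≥ 1.
Then f[j+1] = -3f[j] − 16 = -3·(5·(-3)^j − 4) − 16 = -15·(-3)^j + 12 − 16 = 5·(-3)^{j+1} − 4.
By induction, f[n] = 5·(-3)^n − 4 for all n ≥ 1.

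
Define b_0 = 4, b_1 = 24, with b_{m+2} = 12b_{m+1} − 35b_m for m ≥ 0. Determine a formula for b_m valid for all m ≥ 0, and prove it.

Claim: b_m = 2·5^m + 2·7^m.

Base cases: b_0 = 4 and 2·5^0 + 2·7^0 = 4; b_1 = 24 and 2·5^1 + 2·7^1 = 24.
Assume b_i = 2·5^i + 2·7^i for all 0 ≤ i ≤ j, where j ≥ 1.
Then b_{j+1} = 12b_j − 35b_{j−1} = 12·(2·5^j + 2·7^j) − 35·(2·5^{j−1} + 2·7^{j−1}) = 2·(12·5 − 35)5^{j−1} + 2·(12·7 − 35)7^{j−1} = 50·5^{j−1} + 98·7^{j−1} = 2·5^{j+1} + 2·7^{j+1}.
This completes the inductive step, so b_m = 2·5^m + 2·7^m for all m ≥ 0.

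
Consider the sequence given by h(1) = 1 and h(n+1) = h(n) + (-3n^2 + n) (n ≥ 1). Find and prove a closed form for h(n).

Claim: h(n) = -n^3 + 2n^2 − n + 1.

Base case: h(1) = 1, and -1^3 + 2·1^2 − 1 + 1 = 1.
Assume h(j) = -j^3 + 2j^2 − j + 1.
Then h(j+1) = h(j) + (-3j^2 + j) = (-j^3 + 2j^2 − j + 1) + (-3j^2 + j) = -j^3 − j^2 + 1,
and -(j+1)^3 + 2·(j+1)^2 − (j+1) + 1 = -j^3 − j^2 + 1.
This completes the inductive step, so h(n) = -n^3 + 2n^2 − n + 1 for all n ≥ 1.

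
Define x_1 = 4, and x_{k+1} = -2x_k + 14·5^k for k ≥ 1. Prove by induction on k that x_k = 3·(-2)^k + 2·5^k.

Base case: x_1 = 4, and 3·(-2)^1 + 2·5^1 = -6 + 10 = 4.
Assume x_r = 3·(-2)^r + 2·5^r for some r ≥ 1.
Then x_{r+1} = -2x_r + 14·5^r = -2·(3·(-2)^r + 2·5^r) + 14·5^r = 3·(-2)^{r+1} − 4·5^r + 14·5^r = 3·(-2)^{r+1} + 10·5^r = 3·(-2)^{r+1} + 2·5^{r+1}.
By induction, x_k = 3·(-2)^k + 2·5^k for all k ≥ 1.

x_k = 3·(-2)^k + 2·5^k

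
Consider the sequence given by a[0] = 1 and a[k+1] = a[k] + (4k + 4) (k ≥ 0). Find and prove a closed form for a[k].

Claim: a[k] = 2k^2 + 2k + 1.

Base case: a[0] = 1, and 2·0^2 + 2·0 + 1 = 1.
Assume a[j] = 2j^2 + 2j + 1.
Then a[j+1] = a[j] + (4j + 4) = (2j^2 + 2j + 1) + (4j + 4) = 2j^2 + 6j + 5,
and 2·(j+1)^2 + 2·(j+1) + 1 = 2j^2 + 6j + 5.
Hence a[k] = 2k^2 + 2k + 1 for every k ≥ 0, by induction.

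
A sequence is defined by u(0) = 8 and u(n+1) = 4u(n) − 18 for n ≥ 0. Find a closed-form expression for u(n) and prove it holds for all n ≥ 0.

Claim: u(n) = 2·4^n + 6.

Base case: u(0) = 8, and 2·4^0 + 6 = 2 + 6 = 8.
Assume u(j) = 2·4^j + 6 for some j ≥ 0.
Then u(j+1) = 4u(j) − 18 = 4·(2·4^j + 6) − 18 = 8·4^j + 24 − 18 = 2·4^{j+1} + 6.
By induction, u(n) = 2·4^n + 6 for all n ≥ 0.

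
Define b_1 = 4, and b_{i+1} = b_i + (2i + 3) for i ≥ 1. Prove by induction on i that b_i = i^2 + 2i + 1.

Base case: b_1 = 4, and 1^2 + 2·1 + 1 = 4.
Assume b_m = m^2 + 2m + 1.
Then b_{m+1} = b_m + (2m + 3) = (m^2 + 2m + 1) + (2m + 3) = m^2 + 4m + 4,
and (m+1)^2 + 2·(m+1) + 1 = m^2 + 4m + 4.
This completes the inductive step, so b_i = i^2 + 2i + 1 for all i ≥ 1.

b_i = i^2 + 2i + 1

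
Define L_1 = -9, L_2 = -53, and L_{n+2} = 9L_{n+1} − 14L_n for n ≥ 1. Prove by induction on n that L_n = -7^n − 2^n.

Base cases: L_1 = -9 and -7^1 − 2^1 = -9; L_2 = -53 and -7^2 − 2^2 = -53.
Assume L_j = -7^j − 2^j for all 1 ≤ j ≤ k, where k ≥ 2.
Then L_{k+1} = 9L_k − 14L_{k−1} = 9·(-7^k − 2^k) − 14·(-7^{k−1} − 2^{k−1}) = -(9·7 − 14)7^{k−1} − (9·2 − 14)2^{k−1} = -49·7^{k−1} − 4·2^{k−1} = -7^{k+1} − 2^{k+1}.
So the formula holds for k+1, and by strong induction L_n = -7^n − 2^n for all n ≥ 1.

L_n = -7^n − 2^n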